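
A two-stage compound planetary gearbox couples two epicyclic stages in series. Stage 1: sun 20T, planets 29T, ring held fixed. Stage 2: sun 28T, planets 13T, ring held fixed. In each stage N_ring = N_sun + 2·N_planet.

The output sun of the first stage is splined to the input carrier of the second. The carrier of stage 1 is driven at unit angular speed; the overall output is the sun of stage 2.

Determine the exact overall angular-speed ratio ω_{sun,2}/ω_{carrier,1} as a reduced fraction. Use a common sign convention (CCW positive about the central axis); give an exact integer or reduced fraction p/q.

Stage 1: N_ring = 20 + 2·29 = 78
Stage 1: 20(ω_s−ω_c) = −78(ω_r−ω_c),  ω_r=0, ω_c=1
Stage 1: ω_s = 1 − (78/20)(0−1) = 49/10
  ⇒ ω_s¹/ω_c¹ = 49/10
Stage 2: N_ring = 28 + 2·13 = 54
Stage 2: 28(ω_s−ω_c) = −54(ω_r−ω_c),  ω_r=0, ω_c=1
Stage 2: ω_s = 1 − (54/28)(0−1) = 41/14
  ⇒ ω_s²/ω_c² = 41/14
Coupling ω_c² = ω_s¹ ⇒ overall = 49/10 × 41/14 = 287/20

287/20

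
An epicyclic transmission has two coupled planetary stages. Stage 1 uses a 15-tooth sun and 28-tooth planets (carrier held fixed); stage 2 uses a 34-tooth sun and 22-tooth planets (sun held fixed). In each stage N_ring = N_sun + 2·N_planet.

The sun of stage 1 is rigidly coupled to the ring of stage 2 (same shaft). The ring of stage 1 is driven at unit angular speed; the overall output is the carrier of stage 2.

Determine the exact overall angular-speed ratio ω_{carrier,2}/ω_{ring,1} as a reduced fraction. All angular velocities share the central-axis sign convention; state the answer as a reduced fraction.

-923/280

Stage 1: N_ring = 15 + 2·28 = 71
Stage 1: 15(ω_s−ω_c) = −71(ω_r−ω_c),  ω_c=0, ω_r=1
Stage 1: ω_s = 0 − (71/15)(1−0) = -71/15
  ⇒ ω_s¹/ω_r¹ = -71/15
Stage 2: N_ring = 34 + 2·22 = 78
Stage 2: 34(ω_s−ω_c) = −78(ω_r−ω_c),  ω_s=0, ω_r=1
Stage 2: 34(0−ω_c) = −78(1−ω_c)  ⇒  112ω_c = 78  ⇒  ω_c = 39/56
  ⇒ ω_c²/ω_r² = 39/56
Coupling ω_r² = ω_s¹ ⇒ overall = -71/15 × 39/56 = -923/280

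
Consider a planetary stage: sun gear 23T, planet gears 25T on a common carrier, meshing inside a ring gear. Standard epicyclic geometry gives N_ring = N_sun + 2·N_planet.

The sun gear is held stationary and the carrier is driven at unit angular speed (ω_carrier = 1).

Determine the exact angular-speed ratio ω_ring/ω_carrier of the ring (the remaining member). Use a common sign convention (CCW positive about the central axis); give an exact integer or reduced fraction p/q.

N_ring = 23 + 2·25 = 73
23(ω_s−ω_c) = −73(ω_r−ω_c),  ω_s=0, ω_c=1
ω_r = 1 − (23/73)(0−1) = 96/73
ω_r/ω_c = 96/73

96/73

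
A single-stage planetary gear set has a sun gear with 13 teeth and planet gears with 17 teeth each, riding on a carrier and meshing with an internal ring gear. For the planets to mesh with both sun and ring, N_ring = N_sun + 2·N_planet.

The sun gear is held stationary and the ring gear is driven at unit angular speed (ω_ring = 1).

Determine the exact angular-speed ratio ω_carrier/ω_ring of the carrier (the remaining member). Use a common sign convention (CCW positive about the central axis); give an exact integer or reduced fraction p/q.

47/60

N_ring = 13 + 2·17 = 47
13(ω_s−ω_c) = −47(ω_r−ω_c),  ω_s=0, ω_r=1
13(0−ω_c) = −47(1−ω_c)  ⇒  60ω_c = 47  ⇒  ω_c = 47/60
ω_c/ω_r = 47/60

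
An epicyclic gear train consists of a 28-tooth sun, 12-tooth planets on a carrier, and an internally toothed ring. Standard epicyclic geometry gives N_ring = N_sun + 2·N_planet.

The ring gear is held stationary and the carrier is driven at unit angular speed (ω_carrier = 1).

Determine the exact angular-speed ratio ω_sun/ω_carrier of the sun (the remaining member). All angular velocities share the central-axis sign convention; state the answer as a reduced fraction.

N_ring = 28 + 2·12 = 52
28(ω_s−ω_c) = −52(ω_r−ω_c),  ω_r=0, ω_c=1
ω_s = 1 − (52/28)(0−1) = 20/7
ω_s/ω_c = 20/7

20/7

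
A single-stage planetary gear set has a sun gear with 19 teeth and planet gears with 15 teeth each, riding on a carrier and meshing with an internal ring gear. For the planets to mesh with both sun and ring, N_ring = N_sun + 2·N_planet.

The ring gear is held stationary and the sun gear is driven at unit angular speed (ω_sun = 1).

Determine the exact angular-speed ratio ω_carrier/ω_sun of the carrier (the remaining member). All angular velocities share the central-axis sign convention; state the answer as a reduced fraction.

N_ring = 19 + 2·15 = 49
19(ω_s−ω_c) = −49(ω_r−ω_c),  ω_r=0, ω_s=1
19(1−ω_c) = −49(0−ω_c)  ⇒  68ω_c = 19  ⇒  ω_c = 19/68
ω_c/ω_s = 19/68

19/68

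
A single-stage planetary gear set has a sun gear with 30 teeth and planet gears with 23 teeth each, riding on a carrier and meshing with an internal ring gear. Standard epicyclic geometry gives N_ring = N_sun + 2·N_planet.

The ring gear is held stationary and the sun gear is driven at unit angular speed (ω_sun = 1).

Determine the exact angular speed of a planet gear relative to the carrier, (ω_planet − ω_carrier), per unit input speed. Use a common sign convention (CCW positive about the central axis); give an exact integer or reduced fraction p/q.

-1140/1219

N_ring = 30 + 2·23 = 76
30(ω_s−ω_c) = −76(ω_r−ω_c),  ω_r=0, ω_s=1
30(1−ω_c) = −76(0−ω_c)  ⇒  106ω_c = 30  ⇒  ω_c = 15/53
sun–planet: 30·(1−15/53) = −23·(ω_p−ω_c)  ⇒  ω_p−ω_c = −(30/23)·(38/53) = -1140/1219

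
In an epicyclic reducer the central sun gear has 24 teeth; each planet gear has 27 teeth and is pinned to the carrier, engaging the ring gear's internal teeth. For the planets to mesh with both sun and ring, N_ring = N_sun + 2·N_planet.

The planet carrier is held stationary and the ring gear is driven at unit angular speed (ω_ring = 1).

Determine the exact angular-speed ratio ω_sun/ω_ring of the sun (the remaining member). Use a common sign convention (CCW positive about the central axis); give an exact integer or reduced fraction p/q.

-13/4

N_ring = 24 + 2·27 = 78
24(ω_s−ω_c) = −78(ω_r−ω_c),  ω_c=0, ω_r=1
ω_s = 0 − (78/24)(1−0) = -13/4
ω_s/ω_r = -13/4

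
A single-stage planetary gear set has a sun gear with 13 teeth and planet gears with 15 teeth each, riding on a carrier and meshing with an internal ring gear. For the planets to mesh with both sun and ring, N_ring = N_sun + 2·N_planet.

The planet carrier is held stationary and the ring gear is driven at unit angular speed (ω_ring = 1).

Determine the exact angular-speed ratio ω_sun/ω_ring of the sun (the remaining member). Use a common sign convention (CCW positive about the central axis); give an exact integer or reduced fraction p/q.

-43/13

N_ring = 13 + 2·15 = 43
13(ω_s−ω_c) = −43(ω_r−ω_c),  ω_c=0, ω_r=1
ω_s = 0 − (43/13)(1−0) = -43/13
ω_s/ω_r = -43/13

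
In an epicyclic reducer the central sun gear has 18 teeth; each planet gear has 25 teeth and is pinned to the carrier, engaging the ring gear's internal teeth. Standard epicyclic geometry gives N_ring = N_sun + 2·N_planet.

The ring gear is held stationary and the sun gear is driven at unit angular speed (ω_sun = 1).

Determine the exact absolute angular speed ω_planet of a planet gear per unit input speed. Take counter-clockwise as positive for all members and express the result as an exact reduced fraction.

N_ring = 18 + 2·25 = 68
18(ω_s−ω_c) = −68(ω_r−ω_c),  ω_r=0, ω_s=1
18(1−ω_c) = −68(0−ω_c)  ⇒  86ω_c = 18  ⇒  ω_c = 9/43
sun–planet: 18·(1−9/43) = −25·(ω_p−ω_c)  ⇒  ω_p−ω_c = −(18/25)·(34/43) = -612/1075
ω_p = 9/43 − 612/1075 = -9/25

-9/25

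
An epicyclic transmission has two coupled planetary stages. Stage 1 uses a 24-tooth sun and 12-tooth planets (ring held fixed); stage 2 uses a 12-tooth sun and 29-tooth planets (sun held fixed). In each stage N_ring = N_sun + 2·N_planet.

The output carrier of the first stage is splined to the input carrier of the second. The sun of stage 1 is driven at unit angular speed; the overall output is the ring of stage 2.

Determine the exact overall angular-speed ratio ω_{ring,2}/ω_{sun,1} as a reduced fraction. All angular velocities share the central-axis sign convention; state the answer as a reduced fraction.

41/105

Stage 1: N_ring = 24 + 2·12 = 48
Stage 1: 24(ω_s−ω_c) = −48(ω_r−ω_c),  ω_r=0, ω_s=1
Stage 1: 24(1−ω_c) = −48(0−ω_c)  ⇒  72ω_c = 24  ⇒  ω_c = 1/3
  ⇒ ω_c¹/ω_s¹ = 1/3
Stage 2: N_ring = 12 + 2·29 = 70
Stage 2: 12(ω_s−ω_c) = −70(ω_r−ω_c),  ω_s=0, ω_c=1
Stage 2: ω_r = 1 − (12/70)(0−1) = 41/35
  ⇒ ω_r²/ω_c² = 41/35
Coupling ω_c² = ω_c¹ ⇒ overall = 1/3 × 41/35 = 41/105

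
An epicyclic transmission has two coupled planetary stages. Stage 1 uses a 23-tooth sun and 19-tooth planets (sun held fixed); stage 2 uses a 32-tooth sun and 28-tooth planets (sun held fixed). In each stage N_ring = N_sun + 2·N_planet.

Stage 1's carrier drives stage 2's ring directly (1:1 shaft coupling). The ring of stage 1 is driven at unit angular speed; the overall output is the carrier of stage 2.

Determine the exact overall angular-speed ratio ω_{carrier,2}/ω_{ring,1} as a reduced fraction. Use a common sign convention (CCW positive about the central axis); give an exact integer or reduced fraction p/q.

671/1260

Stage 1: N_ring = 23 + 2·19 = 61
Stage 1: 23(ω_s−ω_c) = −61(ω_r−ω_c),  ω_s=0, ω_r=1
Stage 1: 23(0−ω_c) = −61(1−ω_c)  ⇒  84ω_c = 61  ⇒  ω_c = 61/84
  ⇒ ω_c¹/ω_r¹ = 61/84
Stage 2: N_ring = 32 + 2·28 = 88
Stage 2: 32(ω_s−ω_c) = −88(ω_r−ω_c),  ω_s=0, ω_r=1
Stage 2: 32(0−ω_c) = −88(1−ω_c)  ⇒  120ω_c = 88  ⇒  ω_c = 11/15
  ⇒ ω_c²/ω_r² = 11/15
Coupling ω_r² = ω_c¹ ⇒ overall = 61/84 × 11/15 = 671/1260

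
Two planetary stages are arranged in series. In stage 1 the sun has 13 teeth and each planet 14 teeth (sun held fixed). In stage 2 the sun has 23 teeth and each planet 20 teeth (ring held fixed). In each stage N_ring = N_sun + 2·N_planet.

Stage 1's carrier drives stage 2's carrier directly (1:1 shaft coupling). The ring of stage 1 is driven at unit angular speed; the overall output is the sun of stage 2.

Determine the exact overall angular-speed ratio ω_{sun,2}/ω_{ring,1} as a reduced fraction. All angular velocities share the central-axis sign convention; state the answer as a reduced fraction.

1763/621

Stage 1: N_ring = 13 + 2·14 = 41
Stage 1: 13(ω_s−ω_c) = −41(ω_r−ω_c),  ω_s=0, ω_r=1
Stage 1: 13(0−ω_c) = −41(1−ω_c)  ⇒  54ω_c = 41  ⇒  ω_c = 41/54
  ⇒ ω_c¹/ω_r¹ = 41/54
Stage 2: N_ring = 23 + 2·20 = 63
Stage 2: 23(ω_s−ω_c) = −63(ω_r−ω_c),  ω_r=0, ω_c=1
Stage 2: ω_s = 1 − (63/23)(0−1) = 86/23
  ⇒ ω_s²/ω_c² = 86/23
Coupling ω_c² = ω_c¹ ⇒ overall = 41/54 × 86/23 = 1763/621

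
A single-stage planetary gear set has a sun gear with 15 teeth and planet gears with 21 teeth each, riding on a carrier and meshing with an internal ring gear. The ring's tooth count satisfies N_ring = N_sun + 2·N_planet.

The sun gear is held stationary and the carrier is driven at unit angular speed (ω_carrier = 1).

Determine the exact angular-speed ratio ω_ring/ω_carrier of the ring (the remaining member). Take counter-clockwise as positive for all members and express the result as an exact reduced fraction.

24/19

N_ring = 15 + 2·21 = 57
15(ω_s−ω_c) = −57(ω_r−ω_c),  ω_s=0, ω_c=1
ω_r = 1 − (15/57)(0−1) = 24/19
ω_r/ω_c = 24/19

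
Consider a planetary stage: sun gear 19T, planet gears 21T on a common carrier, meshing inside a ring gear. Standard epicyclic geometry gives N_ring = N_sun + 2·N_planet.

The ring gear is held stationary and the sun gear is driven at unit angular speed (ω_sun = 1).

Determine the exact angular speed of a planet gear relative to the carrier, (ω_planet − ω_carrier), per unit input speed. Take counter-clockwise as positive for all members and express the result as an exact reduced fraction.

N_ring = 19 + 2·21 = 61
19(ω_s−ω_c) = −61(ω_r−ω_c),  ω_r=0, ω_s=1
19(1−ω_c) = −61(0−ω_c)  ⇒  80ω_c = 19  ⇒  ω_c = 19/80
sun–planet: 19·(1−19/80) = −21·(ω_p−ω_c)  ⇒  ω_p−ω_c = −(19/21)·(61/80) = -1159/1680

-1159/1680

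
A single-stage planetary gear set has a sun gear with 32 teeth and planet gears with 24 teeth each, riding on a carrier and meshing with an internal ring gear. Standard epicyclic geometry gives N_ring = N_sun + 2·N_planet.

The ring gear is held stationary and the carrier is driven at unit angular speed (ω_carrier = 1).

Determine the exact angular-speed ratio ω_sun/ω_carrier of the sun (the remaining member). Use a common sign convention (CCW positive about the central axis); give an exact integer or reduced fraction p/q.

7/2

N_ring = 32 + 2·24 = 80
32(ω_s−ω_c) = −80(ω_r−ω_c),  ω_r=0, ω_c=1
ω_s = 1 − (80/32)(0−1) = 7/2
ω_s/ω_c = 7/2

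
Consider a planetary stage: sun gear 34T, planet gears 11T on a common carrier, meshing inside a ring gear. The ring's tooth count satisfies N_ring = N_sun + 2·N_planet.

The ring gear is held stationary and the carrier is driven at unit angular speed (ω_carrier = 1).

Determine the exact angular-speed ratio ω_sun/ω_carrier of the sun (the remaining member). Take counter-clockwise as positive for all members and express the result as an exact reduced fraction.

N_ring = 34 + 2·11 = 56
34(ω_s−ω_c) = −56(ω_r−ω_c),  ω_r=0, ω_c=1
ω_s = 1 − (56/34)(0−1) = 45/17
ω_s/ω_c = 45/17

45/17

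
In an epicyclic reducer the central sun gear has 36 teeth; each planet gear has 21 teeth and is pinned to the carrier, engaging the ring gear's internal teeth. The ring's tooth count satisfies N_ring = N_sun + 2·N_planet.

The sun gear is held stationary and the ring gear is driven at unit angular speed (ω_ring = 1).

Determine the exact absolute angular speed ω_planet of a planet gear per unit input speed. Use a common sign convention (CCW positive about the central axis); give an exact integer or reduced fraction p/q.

13/7

N_ring = 36 + 2·21 = 78
36(ω_s−ω_c) = −78(ω_r−ω_c),  ω_s=0, ω_r=1
36(0−ω_c) = −78(1−ω_c)  ⇒  114ω_c = 78  ⇒  ω_c = 13/19
sun–planet: 36·(0−13/19) = −21·(ω_p−ω_c)  ⇒  ω_p−ω_c = −(36/21)·(-13/19) = 156/133
ω_p = 13/19 + 156/133 = 13/7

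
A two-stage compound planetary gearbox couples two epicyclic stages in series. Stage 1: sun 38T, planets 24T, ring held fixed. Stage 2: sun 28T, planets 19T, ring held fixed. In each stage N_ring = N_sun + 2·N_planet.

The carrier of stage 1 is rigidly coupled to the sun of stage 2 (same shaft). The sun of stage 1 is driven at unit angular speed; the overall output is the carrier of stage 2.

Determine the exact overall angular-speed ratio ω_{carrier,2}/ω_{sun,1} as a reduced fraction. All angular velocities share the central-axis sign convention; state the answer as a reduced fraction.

Stage 1: N_ring = 38 + 2·24 = 86
Stage 1: 38(ω_s−ω_c) = −86(ω_r−ω_c),  ω_r=0, ω_s=1
Stage 1: 38(1−ω_c) = −86(0−ω_c)  ⇒  124ω_c = 38  ⇒  ω_c = 19/62
  ⇒ ω_c¹/ω_s¹ = 19/62
Stage 2: N_ring = 28 + 2·19 = 66
Stage 2: 28(ω_s−ω_c) = −66(ω_r−ω_c),  ω_r=0, ω_s=1
Stage 2: 28(1−ω_c) = −66(0−ω_c)  ⇒  94ω_c = 28  ⇒  ω_c = 14/47
  ⇒ ω_c²/ω_s² = 14/47
Coupling ω_s² = ω_c¹ ⇒ overall = 19/62 × 14/47 = 133/1457

133/1457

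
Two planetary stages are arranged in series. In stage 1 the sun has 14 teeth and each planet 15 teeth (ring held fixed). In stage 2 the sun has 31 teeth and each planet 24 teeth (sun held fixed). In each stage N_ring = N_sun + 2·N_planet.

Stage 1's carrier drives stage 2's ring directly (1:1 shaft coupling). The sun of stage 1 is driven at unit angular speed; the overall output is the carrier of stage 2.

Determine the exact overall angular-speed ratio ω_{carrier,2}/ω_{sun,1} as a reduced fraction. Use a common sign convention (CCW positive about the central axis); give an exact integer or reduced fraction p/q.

Stage 1: N_ring = 14 + 2·15 = 44
Stage 1: 14(ω_s−ω_c) = −44(ω_r−ω_c),  ω_r=0, ω_s=1
Stage 1: 14(1−ω_c) = −44(0−ω_c)  ⇒  58ω_c = 14  ⇒  ω_c = 7/29
  ⇒ ω_c¹/ω_s¹ = 7/29
Stage 2: N_ring = 31 + 2·24 = 79
Stage 2: 31(ω_s−ω_c) = −79(ω_r−ω_c),  ω_s=0, ω_r=1
Stage 2: 31(0−ω_c) = −79(1−ω_c)  ⇒  110ω_c = 79  ⇒  ω_c = 79/110
  ⇒ ω_c²/ω_r² = 79/110
Coupling ω_r² = ω_c¹ ⇒ overall = 7/29 × 79/110 = 553/3190

553/3190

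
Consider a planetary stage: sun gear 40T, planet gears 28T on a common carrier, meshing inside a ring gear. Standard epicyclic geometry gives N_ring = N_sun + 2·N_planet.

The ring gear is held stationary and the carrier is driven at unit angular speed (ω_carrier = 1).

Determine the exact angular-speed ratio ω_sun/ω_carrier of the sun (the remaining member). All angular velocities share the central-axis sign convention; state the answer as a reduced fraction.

N_ring = 40 + 2·28 = 96
40(ω_s−ω_c) = −96(ω_r−ω_c),  ω_r=0, ω_c=1
ω_s = 1 − (96/40)(0−1) = 17/5
ω_s/ω_c = 17/5

17/5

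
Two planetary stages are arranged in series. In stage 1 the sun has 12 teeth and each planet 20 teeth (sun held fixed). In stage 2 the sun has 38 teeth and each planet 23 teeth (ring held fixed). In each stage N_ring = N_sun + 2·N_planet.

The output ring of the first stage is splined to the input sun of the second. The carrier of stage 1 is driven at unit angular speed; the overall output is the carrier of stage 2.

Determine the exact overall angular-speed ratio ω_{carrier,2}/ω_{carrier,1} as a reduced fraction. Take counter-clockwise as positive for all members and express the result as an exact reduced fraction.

Stage 1: N_ring = 12 + 2·20 = 52
Stage 1: 12(ω_s−ω_c) = −52(ω_r−ω_c),  ω_s=0, ω_c=1
Stage 1: ω_r = 1 − (12/52)(0−1) = 16/13
  ⇒ ω_r¹/ω_c¹ = 16/13
Stage 2: N_ring = 38 + 2·23 = 84
Stage 2: 38(ω_s−ω_c) = −84(ω_r−ω_c),  ω_r=0, ω_s=1
Stage 2: 38(1−ω_c) = −84(0−ω_c)  ⇒  122ω_c = 38  ⇒  ω_c = 19/61
  ⇒ ω_c²/ω_s² = 19/61
Coupling ω_s² = ω_r¹ ⇒ overall = 16/13 × 19/61 = 304/793

304/793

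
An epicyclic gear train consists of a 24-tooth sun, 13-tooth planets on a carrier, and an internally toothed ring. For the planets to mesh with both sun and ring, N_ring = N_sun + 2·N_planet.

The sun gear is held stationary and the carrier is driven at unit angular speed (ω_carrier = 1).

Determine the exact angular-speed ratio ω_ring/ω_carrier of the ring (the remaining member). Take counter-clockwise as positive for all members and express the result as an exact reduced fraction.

37/25

N_ring = 24 + 2·13 = 50
24(ω_s−ω_c) = −50(ω_r−ω_c),  ω_s=0, ω_c=1
ω_r = 1 − (24/50)(0−1) = 37/25
ω_r/ω_c = 37/25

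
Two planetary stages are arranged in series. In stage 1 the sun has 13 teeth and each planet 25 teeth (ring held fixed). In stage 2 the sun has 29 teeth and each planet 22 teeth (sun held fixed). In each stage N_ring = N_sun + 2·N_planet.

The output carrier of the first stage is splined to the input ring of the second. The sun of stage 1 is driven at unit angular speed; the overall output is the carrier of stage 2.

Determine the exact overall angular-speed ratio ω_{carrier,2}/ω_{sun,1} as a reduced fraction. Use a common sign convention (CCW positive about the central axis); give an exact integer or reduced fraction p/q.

Stage 1: N_ring = 13 + 2·25 = 63
Stage 1: 13(ω_s−ω_c) = −63(ω_r−ω_c),  ω_r=0, ω_s=1
Stage 1: 13(1−ω_c) = −63(0−ω_c)  ⇒  76ω_c = 13  ⇒  ω_c = 13/76
  ⇒ ω_c¹/ω_s¹ = 13/76
Stage 2: N_ring = 29 + 2·22 = 73
Stage 2: 29(ω_s−ω_c) = −73(ω_r−ω_c),  ω_s=0, ω_r=1
Stage 2: 29(0−ω_c) = −73(1−ω_c)  ⇒  102ω_c = 73  ⇒  ω_c = 73/102
  ⇒ ω_c²/ω_r² = 73/102
Coupling ω_r² = ω_c¹ ⇒ overall = 13/76 × 73/102 = 949/7752

949/7752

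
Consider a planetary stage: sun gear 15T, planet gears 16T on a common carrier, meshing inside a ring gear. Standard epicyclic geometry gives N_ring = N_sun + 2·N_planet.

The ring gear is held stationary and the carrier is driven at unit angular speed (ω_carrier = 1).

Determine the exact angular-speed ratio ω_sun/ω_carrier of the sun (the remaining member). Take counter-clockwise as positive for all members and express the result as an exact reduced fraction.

N_ring = 15 + 2·16 = 47
15(ω_s−ω_c) = −47(ω_r−ω_c),  ω_r=0, ω_c=1
ω_s = 1 − (47/15)(0−1) = 62/15
ω_s/ω_c = 62/15

62/15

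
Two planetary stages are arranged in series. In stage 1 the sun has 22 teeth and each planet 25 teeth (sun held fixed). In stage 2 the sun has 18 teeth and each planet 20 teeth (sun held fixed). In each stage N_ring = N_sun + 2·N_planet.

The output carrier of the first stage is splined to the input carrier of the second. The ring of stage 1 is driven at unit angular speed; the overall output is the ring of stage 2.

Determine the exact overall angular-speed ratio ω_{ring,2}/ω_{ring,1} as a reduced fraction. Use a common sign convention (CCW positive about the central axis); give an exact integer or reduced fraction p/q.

Stage 1: N_ring = 22 + 2·25 = 72
Stage 1: 22(ω_s−ω_c) = −72(ω_r−ω_c),  ω_s=0, ω_r=1
Stage 1: 22(0−ω_c) = −72(1−ω_c)  ⇒  94ω_c = 72  ⇒  ω_c = 36/47
  ⇒ ω_c¹/ω_r¹ = 36/47
Stage 2: N_ring = 18 + 2·20 = 58
Stage 2: 18(ω_s−ω_c) = −58(ω_r−ω_c),  ω_s=0, ω_c=1
Stage 2: ω_r = 1 − (18/58)(0−1) = 38/29
  ⇒ ω_r²/ω_c² = 38/29
Coupling ω_c² = ω_c¹ ⇒ overall = 36/47 × 38/29 = 1368/1363

1368/1363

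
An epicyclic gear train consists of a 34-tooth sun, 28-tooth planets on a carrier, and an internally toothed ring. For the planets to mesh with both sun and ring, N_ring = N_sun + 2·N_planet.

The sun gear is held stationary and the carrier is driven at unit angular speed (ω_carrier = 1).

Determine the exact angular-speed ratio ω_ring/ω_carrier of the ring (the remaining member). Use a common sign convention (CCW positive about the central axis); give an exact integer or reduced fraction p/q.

62/45

N_ring = 34 + 2·28 = 90
34(ω_s−ω_c) = −90(ω_r−ω_c),  ω_s=0, ω_c=1
ω_r = 1 − (34/90)(0−1) = 62/45
ω_r/ω_c = 62/45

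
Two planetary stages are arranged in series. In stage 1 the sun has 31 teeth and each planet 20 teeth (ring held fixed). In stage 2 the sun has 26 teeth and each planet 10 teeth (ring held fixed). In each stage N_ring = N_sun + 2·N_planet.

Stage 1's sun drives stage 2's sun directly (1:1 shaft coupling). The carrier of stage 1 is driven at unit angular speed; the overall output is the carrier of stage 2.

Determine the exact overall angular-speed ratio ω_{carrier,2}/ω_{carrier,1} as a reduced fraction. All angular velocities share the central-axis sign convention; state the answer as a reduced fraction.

221/186

Stage 1: N_ring = 31 + 2·20 = 71
Stage 1: 31(ω_s−ω_c) = −71(ω_r−ω_c),  ω_r=0, ω_c=1
Stage 1: ω_s = 1 − (71/31)(0−1) = 102/31
  ⇒ ω_s¹/ω_c¹ = 102/31
Stage 2: N_ring = 26 + 2·10 = 46
Stage 2: 26(ω_s−ω_c) = −46(ω_r−ω_c),  ω_r=0, ω_s=1
Stage 2: 26(1−ω_c) = −46(0−ω_c)  ⇒  72ω_c = 26  ⇒  ω_c = 13/36
  ⇒ ω_c²/ω_s² = 13/36
Coupling ω_s² = ω_s¹ ⇒ overall = 102/31 × 13/36 = 221/186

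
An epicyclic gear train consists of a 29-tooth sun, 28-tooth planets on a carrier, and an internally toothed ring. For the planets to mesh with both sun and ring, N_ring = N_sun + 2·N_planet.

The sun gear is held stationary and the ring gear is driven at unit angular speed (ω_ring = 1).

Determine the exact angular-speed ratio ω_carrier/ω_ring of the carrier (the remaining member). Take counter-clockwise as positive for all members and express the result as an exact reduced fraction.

N_ring = 29 + 2·28 = 85
29(ω_s−ω_c) = −85(ω_r−ω_c),  ω_s=0, ω_r=1
29(0−ω_c) = −85(1−ω_c)  ⇒  114ω_c = 85  ⇒  ω_c = 85/114
ω_c/ω_r = 85/114

85/114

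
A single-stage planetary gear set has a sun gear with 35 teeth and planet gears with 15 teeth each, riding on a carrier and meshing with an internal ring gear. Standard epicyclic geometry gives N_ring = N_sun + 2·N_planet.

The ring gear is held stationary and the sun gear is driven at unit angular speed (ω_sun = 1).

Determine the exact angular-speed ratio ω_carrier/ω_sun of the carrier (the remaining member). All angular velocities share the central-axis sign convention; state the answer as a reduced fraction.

N_ring = 35 + 2·15 = 65
35(ω_s−ω_c) = −65(ω_r−ω_c),  ω_r=0, ω_s=1
35(1−ω_c) = −65(0−ω_c)  ⇒  100ω_c = 35  ⇒  ω_c = 7/20
ω_c/ω_s = 7/20

7/20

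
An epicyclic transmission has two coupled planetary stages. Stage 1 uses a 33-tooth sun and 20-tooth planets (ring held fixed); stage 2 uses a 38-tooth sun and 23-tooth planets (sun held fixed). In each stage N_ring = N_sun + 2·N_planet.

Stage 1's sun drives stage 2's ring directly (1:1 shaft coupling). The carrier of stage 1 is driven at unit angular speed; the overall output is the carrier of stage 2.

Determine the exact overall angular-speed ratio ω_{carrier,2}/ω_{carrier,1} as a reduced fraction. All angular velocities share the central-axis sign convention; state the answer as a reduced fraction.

1484/671

Stage 1: N_ring = 33 + 2·20 = 73
Stage 1: 33(ω_s−ω_c) = −73(ω_r−ω_c),  ω_r=0, ω_c=1
Stage 1: ω_s = 1 − (73/33)(0−1) = 106/33
  ⇒ ω_s¹/ω_c¹ = 106/33
Stage 2: N_ring = 38 + 2·23 = 84
Stage 2: 38(ω_s−ω_c) = −84(ω_r−ω_c),  ω_s=0, ω_r=1
Stage 2: 38(0−ω_c) = −84(1−ω_c)  ⇒  122ω_c = 84  ⇒  ω_c = 42/61
  ⇒ ω_c²/ω_r² = 42/61
Coupling ω_r² = ω_s¹ ⇒ overall = 106/33 × 42/61 = 1484/671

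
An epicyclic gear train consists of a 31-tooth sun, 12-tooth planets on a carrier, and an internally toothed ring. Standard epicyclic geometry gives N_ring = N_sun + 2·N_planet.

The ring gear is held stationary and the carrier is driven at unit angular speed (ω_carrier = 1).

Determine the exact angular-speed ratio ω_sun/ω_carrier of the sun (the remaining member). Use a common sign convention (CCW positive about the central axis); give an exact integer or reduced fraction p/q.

86/31

N_ring = 31 + 2·12 = 55
31(ω_s−ω_c) = −55(ω_r−ω_c),  ω_r=0, ω_c=1
ω_s = 1 − (55/31)(0−1) = 86/31
ω_s/ω_c = 86/31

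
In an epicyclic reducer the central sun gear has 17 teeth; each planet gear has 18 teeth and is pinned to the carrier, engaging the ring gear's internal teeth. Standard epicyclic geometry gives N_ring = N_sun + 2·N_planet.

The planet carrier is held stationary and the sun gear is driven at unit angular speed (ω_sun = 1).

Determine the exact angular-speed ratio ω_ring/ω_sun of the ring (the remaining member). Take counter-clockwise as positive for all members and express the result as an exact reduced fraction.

N_ring = 17 + 2·18 = 53
17(ω_s−ω_c) = −53(ω_r−ω_c),  ω_c=0, ω_s=1
ω_r = 0 − (17/53)(1−0) = -17/53
ω_r/ω_s = -17/53

-17/53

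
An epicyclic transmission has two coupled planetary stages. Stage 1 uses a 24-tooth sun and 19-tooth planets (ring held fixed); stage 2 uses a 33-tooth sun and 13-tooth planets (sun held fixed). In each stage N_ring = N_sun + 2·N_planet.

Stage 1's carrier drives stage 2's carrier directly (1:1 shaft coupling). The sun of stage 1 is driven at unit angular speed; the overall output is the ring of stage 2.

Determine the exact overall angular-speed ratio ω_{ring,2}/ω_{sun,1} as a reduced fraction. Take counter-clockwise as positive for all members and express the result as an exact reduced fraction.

Stage 1: N_ring = 24 + 2·19 = 62
Stage 1: 24(ω_s−ω_c) = −62(ω_r−ω_c),  ω_r=0, ω_s=1
Stage 1: 24(1−ω_c) = −62(0−ω_c)  ⇒  86ω_c = 24  ⇒  ω_c = 12/43
  ⇒ ω_c¹/ω_s¹ = 12/43
Stage 2: N_ring = 33 + 2·13 = 59
Stage 2: 33(ω_s−ω_c) = −59(ω_r−ω_c),  ω_s=0, ω_c=1
Stage 2: ω_r = 1 − (33/59)(0−1) = 92/59
  ⇒ ω_r²/ω_c² = 92/59
Coupling ω_c² = ω_c¹ ⇒ overall = 12/43 × 92/59 = 1104/2537

1104/2537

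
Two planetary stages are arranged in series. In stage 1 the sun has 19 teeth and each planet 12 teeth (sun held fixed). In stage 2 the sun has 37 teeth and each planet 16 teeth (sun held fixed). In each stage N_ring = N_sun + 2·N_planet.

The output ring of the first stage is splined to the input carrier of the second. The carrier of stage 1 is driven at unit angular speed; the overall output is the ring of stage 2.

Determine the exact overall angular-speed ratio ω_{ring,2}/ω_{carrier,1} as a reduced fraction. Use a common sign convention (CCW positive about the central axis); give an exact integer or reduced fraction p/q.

Stage 1: N_ring = 19 + 2·12 = 43
Stage 1: 19(ω_s−ω_c) = −43(ω_r−ω_c),  ω_s=0, ω_c=1
Stage 1: ω_r = 1 − (19/43)(0−1) = 62/43
  ⇒ ω_r¹/ω_c¹ = 62/43
Stage 2: N_ring = 37 + 2·16 = 69
Stage 2: 37(ω_s−ω_c) = −69(ω_r−ω_c),  ω_s=0, ω_c=1
Stage 2: ω_r = 1 − (37/69)(0−1) = 106/69
  ⇒ ω_r²/ω_c² = 106/69
Coupling ω_c² = ω_r¹ ⇒ overall = 62/43 × 106/69 = 6572/2967

6572/2967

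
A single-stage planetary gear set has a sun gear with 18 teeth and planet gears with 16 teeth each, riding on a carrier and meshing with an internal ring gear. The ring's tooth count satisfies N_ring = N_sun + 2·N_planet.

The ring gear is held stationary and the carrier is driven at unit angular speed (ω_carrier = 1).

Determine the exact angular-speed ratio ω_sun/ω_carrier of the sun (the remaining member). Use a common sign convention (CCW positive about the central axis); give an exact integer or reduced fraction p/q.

N_ring = 18 + 2·16 = 50
18(ω_s−ω_c) = −50(ω_r−ω_c),  ω_r=0, ω_c=1
ω_s = 1 − (50/18)(0−1) = 34/9
ω_s/ω_c = 34/9

34/9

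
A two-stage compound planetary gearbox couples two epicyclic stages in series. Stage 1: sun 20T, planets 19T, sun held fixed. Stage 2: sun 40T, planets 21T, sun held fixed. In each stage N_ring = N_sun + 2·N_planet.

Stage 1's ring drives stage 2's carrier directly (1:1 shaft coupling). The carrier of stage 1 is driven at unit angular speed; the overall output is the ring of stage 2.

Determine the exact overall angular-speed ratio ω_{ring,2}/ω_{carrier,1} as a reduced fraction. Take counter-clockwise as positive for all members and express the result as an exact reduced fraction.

2379/1189

Stage 1: N_ring = 20 + 2·19 = 58
Stage 1: 20(ω_s−ω_c) = −58(ω_r−ω_c),  ω_s=0, ω_c=1
Stage 1: ω_r = 1 − (20/58)(0−1) = 39/29
  ⇒ ω_r¹/ω_c¹ = 39/29
Stage 2: N_ring = 40 + 2·21 = 82
Stage 2: 40(ω_s−ω_c) = −82(ω_r−ω_c),  ω_s=0, ω_c=1
Stage 2: ω_r = 1 − (40/82)(0−1) = 61/41
  ⇒ ω_r²/ω_c² = 61/41
Coupling ω_c² = ω_r¹ ⇒ overall = 39/29 × 61/41 = 2379/1189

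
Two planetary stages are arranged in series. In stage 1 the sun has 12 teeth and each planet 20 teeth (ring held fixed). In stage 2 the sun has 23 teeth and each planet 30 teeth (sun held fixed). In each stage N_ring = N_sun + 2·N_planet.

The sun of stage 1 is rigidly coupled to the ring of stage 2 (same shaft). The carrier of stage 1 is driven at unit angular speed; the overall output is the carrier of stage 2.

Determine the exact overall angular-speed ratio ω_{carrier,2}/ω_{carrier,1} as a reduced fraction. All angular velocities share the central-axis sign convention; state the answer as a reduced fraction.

Stage 1: N_ring = 12 + 2·20 = 52
Stage 1: 12(ω_s−ω_c) = −52(ω_r−ω_c),  ω_r=0, ω_c=1
Stage 1: ω_s = 1 − (52/12)(0−1) = 16/3
  ⇒ ω_s¹/ω_c¹ = 16/3
Stage 2: N_ring = 23 + 2·30 = 83
Stage 2: 23(ω_s−ω_c) = −83(ω_r−ω_c),  ω_s=0, ω_r=1
Stage 2: 23(0−ω_c) = −83(1−ω_c)  ⇒  106ω_c = 83  ⇒  ω_c = 83/106
  ⇒ ω_c²/ω_r² = 83/106
Coupling ω_r² = ω_s¹ ⇒ overall = 16/3 × 83/106 = 664/159

664/159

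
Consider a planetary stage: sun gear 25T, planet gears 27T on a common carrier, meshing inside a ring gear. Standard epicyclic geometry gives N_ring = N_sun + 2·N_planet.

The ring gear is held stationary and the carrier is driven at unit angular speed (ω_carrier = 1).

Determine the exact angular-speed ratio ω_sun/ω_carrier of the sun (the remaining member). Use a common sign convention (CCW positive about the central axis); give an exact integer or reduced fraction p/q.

104/25

N_ring = 25 + 2·27 = 79
25(ω_s−ω_c) = −79(ω_r−ω_c),  ω_r=0, ω_c=1
ω_s = 1 − (79/25)(0−1) = 104/25
ω_s/ω_c = 104/25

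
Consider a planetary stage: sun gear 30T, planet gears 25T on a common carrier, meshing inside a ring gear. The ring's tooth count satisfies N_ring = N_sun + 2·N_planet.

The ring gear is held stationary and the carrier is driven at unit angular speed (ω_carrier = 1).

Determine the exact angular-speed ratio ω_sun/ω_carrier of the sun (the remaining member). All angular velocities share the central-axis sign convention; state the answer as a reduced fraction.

N_ring = 30 + 2·25 = 80
30(ω_s−ω_c) = −80(ω_r−ω_c),  ω_r=0, ω_c=1
ω_s = 1 − (80/30)(0−1) = 11/3
ω_s/ω_c = 11/3

11/3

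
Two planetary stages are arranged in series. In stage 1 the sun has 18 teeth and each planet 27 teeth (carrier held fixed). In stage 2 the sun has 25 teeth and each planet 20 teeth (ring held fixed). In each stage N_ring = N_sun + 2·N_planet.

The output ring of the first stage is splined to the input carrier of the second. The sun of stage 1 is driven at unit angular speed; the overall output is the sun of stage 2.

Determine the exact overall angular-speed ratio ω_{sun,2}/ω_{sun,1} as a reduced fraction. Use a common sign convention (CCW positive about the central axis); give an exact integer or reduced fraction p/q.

Stage 1: N_ring = 18 + 2·27 = 72
Stage 1: 18(ω_s−ω_c) = −72(ω_r−ω_c),  ω_c=0, ω_s=1
Stage 1: ω_r = 0 − (18/72)(1−0) = -1/4
  ⇒ ω_r¹/ω_s¹ = -1/4
Stage 2: N_ring = 25 + 2·20 = 65
Stage 2: 25(ω_s−ω_c) = −65(ω_r−ω_c),  ω_r=0, ω_c=1
Stage 2: ω_s = 1 − (65/25)(0−1) = 18/5
  ⇒ ω_s²/ω_c² = 18/5
Coupling ω_c² = ω_r¹ ⇒ overall = -1/4 × 18/5 = -9/10

-9/10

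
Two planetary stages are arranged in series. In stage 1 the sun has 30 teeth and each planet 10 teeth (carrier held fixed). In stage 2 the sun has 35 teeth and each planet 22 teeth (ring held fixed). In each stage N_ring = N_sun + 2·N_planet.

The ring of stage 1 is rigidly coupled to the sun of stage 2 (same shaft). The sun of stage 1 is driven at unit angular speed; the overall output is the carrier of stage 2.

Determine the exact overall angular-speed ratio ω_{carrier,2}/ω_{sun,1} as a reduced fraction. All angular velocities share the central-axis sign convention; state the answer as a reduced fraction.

-7/38

Stage 1: N_ring = 30 + 2·10 = 50
Stage 1: 30(ω_s−ω_c) = −50(ω_r−ω_c),  ω_c=0, ω_s=1
Stage 1: ω_r = 0 − (30/50)(1−0) = -3/5
  ⇒ ω_r¹/ω_s¹ = -3/5
Stage 2: N_ring = 35 + 2·22 = 79
Stage 2: 35(ω_s−ω_c) = −79(ω_r−ω_c),  ω_r=0, ω_s=1
Stage 2: 35(1−ω_c) = −79(0−ω_c)  ⇒  114ω_c = 35  ⇒  ω_c = 35/114
  ⇒ ω_c²/ω_s² = 35/114
Coupling ω_s² = ω_r¹ ⇒ overall = -3/5 × 35/114 = -7/38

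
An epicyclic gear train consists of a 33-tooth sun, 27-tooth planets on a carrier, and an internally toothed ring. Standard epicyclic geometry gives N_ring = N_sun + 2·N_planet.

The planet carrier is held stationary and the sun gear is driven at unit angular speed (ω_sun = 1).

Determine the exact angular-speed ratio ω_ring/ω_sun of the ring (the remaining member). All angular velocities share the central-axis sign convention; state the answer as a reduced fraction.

-11/29

N_ring = 33 + 2·27 = 87
33(ω_s−ω_c) = −87(ω_r−ω_c),  ω_c=0, ω_s=1
ω_r = 0 − (33/87)(1−0) = -11/29
ω_r/ω_s = -11/29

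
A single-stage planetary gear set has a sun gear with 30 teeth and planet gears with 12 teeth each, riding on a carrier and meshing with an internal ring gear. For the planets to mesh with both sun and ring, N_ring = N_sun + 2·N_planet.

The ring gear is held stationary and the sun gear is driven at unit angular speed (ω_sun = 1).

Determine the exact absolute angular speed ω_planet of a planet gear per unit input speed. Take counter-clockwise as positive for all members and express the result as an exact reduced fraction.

N_ring = 30 + 2·12 = 54
30(ω_s−ω_c) = −54(ω_r−ω_c),  ω_r=0, ω_s=1
30(1−ω_c) = −54(0−ω_c)  ⇒  84ω_c = 30  ⇒  ω_c = 5/14
sun–planet: 30·(1−5/14) = −12·(ω_p−ω_c)  ⇒  ω_p−ω_c = −(30/12)·(9/14) = -45/28
ω_p = 5/14 − 45/28 = -5/4

-5/4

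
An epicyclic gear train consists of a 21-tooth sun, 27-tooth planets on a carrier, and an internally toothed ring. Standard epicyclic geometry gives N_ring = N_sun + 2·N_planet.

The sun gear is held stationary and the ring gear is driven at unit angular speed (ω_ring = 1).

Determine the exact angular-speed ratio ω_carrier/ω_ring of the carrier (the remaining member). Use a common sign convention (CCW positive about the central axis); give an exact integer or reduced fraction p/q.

N_ring = 21 + 2·27 = 75
21(ω_s−ω_c) = −75(ω_r−ω_c),  ω_s=0, ω_r=1
21(0−ω_c) = −75(1−ω_c)  ⇒  96ω_c = 75  ⇒  ω_c = 25/32
ω_c/ω_r = 25/32

25/32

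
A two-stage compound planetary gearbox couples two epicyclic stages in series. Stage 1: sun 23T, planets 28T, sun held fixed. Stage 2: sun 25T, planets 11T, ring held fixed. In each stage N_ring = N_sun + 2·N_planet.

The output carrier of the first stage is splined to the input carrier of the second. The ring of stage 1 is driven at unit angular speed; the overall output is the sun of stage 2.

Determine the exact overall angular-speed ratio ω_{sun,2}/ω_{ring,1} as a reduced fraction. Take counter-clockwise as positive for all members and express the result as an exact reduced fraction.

Stage 1: N_ring = 23 + 2·28 = 79
Stage 1: 23(ω_s−ω_c) = −79(ω_r−ω_c),  ω_s=0, ω_r=1
Stage 1: 23(0−ω_c) = −79(1−ω_c)  ⇒  102ω_c = 79  ⇒  ω_c = 79/102
  ⇒ ω_c¹/ω_r¹ = 79/102
Stage 2: N_ring = 25 + 2·11 = 47
Stage 2: 25(ω_s−ω_c) = −47(ω_r−ω_c),  ω_r=0, ω_c=1
Stage 2: ω_s = 1 − (47/25)(0−1) = 72/25
  ⇒ ω_s²/ω_c² = 72/25
Coupling ω_c² = ω_c¹ ⇒ overall = 79/102 × 72/25 = 948/425

948/425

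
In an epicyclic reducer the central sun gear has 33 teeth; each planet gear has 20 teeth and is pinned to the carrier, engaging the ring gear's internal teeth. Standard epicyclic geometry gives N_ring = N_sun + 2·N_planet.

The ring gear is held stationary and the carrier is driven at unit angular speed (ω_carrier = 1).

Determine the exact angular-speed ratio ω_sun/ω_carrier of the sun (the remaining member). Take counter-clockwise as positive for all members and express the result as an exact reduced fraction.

106/33

N_ring = 33 + 2·20 = 73
33(ω_s−ω_c) = −73(ω_r−ω_c),  ω_r=0, ω_c=1
ω_s = 1 − (73/33)(0−1) = 106/33
ω_s/ω_c = 106/33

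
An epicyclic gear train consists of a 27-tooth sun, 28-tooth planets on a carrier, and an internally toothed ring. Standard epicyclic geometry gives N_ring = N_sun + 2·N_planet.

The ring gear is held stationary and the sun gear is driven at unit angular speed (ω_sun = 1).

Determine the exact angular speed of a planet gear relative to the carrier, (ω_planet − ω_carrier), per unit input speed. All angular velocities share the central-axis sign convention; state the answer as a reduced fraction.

N_ring = 27 + 2·28 = 83
27(ω_s−ω_c) = −83(ω_r−ω_c),  ω_r=0, ω_s=1
27(1−ω_c) = −83(0−ω_c)  ⇒  110ω_c = 27  ⇒  ω_c = 27/110
sun–planet: 27·(1−27/110) = −28·(ω_p−ω_c)  ⇒  ω_p−ω_c = −(27/28)·(83/110) = -2241/3080

-2241/3080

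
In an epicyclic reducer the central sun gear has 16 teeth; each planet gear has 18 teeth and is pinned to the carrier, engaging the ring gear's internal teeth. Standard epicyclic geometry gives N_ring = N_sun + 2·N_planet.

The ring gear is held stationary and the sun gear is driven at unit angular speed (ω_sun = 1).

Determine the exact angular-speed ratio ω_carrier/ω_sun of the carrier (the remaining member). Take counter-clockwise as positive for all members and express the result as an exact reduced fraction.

4/17

N_ring = 16 + 2·18 = 52
16(ω_s−ω_c) = −52(ω_r−ω_c),  ω_r=0, ω_s=1
16(1−ω_c) = −52(0−ω_c)  ⇒  68ω_c = 16  ⇒  ω_c = 4/17
ω_c/ω_s = 4/17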